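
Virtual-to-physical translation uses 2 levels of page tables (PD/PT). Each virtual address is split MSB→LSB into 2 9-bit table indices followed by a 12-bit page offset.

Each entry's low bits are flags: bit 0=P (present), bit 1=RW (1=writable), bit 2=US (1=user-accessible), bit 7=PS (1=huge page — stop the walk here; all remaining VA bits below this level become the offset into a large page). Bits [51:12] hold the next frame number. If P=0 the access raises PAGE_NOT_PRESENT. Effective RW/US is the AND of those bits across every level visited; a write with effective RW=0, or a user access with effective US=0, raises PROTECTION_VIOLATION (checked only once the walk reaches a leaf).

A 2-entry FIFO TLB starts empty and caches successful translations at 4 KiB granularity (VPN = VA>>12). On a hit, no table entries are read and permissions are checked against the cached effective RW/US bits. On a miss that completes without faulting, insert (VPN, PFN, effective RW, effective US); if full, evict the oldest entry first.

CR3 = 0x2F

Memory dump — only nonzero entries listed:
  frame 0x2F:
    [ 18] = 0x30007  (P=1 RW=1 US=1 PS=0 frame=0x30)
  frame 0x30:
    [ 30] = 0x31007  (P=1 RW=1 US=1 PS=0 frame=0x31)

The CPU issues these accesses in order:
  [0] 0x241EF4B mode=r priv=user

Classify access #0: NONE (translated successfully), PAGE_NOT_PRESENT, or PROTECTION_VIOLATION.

Per-access translation:
#0 VA=0x241EF4B (r,user):
  [0] read 0x2F idx=18: raw=0x30007 flags P=1 W=1 U=1 S=0
  [1] read 0x30 idx=30: raw=0x31007 flags P=1 W=1 U=1 S=0
  → PA=0x31F4B  (2 entries read)

Access #0 fault: NONE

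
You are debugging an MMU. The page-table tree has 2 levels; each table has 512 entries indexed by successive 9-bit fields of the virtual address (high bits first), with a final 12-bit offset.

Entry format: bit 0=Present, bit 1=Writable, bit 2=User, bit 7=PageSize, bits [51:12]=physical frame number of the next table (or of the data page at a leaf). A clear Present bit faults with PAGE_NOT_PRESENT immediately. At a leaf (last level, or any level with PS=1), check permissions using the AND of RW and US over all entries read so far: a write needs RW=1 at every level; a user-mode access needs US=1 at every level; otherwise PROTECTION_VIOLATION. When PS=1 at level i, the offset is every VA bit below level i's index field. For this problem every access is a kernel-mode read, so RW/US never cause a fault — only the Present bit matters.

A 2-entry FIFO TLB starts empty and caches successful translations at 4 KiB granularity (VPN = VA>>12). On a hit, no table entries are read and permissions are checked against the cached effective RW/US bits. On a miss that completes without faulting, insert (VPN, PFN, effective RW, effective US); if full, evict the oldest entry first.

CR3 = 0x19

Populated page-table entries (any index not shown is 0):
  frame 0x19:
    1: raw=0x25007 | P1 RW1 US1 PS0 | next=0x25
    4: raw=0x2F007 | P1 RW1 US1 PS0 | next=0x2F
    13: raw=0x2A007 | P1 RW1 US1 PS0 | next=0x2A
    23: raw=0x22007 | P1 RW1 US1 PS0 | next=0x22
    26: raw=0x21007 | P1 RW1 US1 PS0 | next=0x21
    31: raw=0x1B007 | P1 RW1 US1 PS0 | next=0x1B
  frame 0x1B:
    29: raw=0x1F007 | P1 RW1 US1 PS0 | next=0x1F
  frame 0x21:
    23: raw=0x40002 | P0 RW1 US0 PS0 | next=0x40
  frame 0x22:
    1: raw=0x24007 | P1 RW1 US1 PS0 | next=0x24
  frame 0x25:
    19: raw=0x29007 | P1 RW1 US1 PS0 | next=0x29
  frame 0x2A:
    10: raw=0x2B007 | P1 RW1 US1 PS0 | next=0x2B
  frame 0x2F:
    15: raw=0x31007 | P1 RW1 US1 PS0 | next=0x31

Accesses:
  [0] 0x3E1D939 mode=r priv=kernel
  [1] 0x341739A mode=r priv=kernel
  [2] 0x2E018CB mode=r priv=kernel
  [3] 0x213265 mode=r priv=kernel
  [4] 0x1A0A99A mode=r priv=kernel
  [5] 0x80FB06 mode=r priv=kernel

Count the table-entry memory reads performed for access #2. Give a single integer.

Per-access translation:
#0 VA=0x3E1D939 (r,kernel):
  [0] read 0x19 idx=31: raw=0x1B007 flags P=1 W=1 U=1 S=0
  [1] read 0x1B idx=29: raw=0x1F007 flags P=1 W=1 U=1 S=0
  → PA=0x1F939  (2 entries read)
#1 VA=0x341739A (r,kernel):
  [0] read 0x19 idx=26: raw=0x21007 flags P=1 W=1 U=1 S=0
  [1] read 0x21 idx=23: raw=0x40002 flags P=0 W=1 U=0 S=0
  → PAGE_NOT_PRESENT  (2 entries read)
#2 VA=0x2E018CB (r,kernel):
  [0] read 0x19 idx=23: raw=0x22007 flags P=1 W=1 U=1 S=0
  [1] read 0x22 idx=1: raw=0x24007 flags P=1 W=1 U=1 S=0
  → PA=0x248CB  (2 entries read)
#3 VA=0x213265 (r,kernel):
  [0] read 0x19 idx=1: raw=0x25007 flags P=1 W=1 U=1 S=0
  [1] read 0x25 idx=19: raw=0x29007 flags P=1 W=1 U=1 S=0
  → PA=0x29265  (2 entries read)
#4 VA=0x1A0A99A (r,kernel):
  [0] read 0x19 idx=13: raw=0x2A007 flags P=1 W=1 U=1 S=0
  [1] read 0x2A idx=10: raw=0x2B007 flags P=1 W=1 U=1 S=0
  → PA=0x2B99A  (2 entries read)
#5 VA=0x80FB06 (r,kernel):
  [0] read 0x19 idx=4: raw=0x2F007 flags P=1 W=1 U=1 S=0
  [1] read 0x2F idx=15: raw=0x31007 flags P=1 W=1 U=1 S=0
  → PA=0x31B06  (2 entries read)

Entries read for #2: 2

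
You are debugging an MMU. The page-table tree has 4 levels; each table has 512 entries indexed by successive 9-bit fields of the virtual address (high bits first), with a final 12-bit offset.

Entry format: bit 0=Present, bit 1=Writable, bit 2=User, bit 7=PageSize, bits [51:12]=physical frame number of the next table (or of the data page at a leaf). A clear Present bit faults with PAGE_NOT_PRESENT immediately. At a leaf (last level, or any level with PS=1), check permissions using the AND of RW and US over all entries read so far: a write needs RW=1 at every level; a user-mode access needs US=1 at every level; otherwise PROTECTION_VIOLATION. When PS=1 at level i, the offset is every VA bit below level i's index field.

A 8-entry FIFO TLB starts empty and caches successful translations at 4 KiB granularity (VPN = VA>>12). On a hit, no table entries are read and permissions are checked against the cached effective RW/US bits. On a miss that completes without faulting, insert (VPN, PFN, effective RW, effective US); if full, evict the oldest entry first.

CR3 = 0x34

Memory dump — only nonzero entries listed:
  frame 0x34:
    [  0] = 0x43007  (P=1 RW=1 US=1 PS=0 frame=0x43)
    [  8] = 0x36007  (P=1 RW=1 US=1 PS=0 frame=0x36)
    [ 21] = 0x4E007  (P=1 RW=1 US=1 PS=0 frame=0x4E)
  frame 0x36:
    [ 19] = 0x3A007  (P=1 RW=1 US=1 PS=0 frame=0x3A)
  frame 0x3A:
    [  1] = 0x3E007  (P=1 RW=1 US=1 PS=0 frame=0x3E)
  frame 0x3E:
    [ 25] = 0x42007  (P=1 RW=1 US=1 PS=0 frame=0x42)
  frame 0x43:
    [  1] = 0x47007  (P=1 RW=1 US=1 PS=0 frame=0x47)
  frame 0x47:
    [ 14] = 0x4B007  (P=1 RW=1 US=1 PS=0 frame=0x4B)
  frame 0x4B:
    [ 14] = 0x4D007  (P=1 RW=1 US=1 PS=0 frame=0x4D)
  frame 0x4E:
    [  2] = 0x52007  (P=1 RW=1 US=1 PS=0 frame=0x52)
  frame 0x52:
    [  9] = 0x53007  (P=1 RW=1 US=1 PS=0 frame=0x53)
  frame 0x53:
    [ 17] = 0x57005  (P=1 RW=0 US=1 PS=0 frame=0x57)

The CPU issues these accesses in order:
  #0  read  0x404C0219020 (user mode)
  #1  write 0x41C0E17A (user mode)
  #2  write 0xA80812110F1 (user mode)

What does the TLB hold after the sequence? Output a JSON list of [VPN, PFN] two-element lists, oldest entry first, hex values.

Per-access translation:
#0 VA=0x404C0219020 (r,user):
  L0: frame=0x34 idx=8 entry=0x36007 [P=1 RW=1 US=1 PS=0]
  L1: frame=0x36 idx=19 entry=0x3A007 [P=1 RW=1 US=1 PS=0]
  L2: frame=0x3A idx=1 entry=0x3E007 [P=1 RW=1 US=1 PS=0]
  L3: frame=0x3E idx=25 entry=0x42007 [P=1 RW=1 US=1 PS=0]
  → PA=0x42020  (4 entries read)
#1 VA=0x41C0E17A (w,user):
  L0: frame=0x34 idx=0 entry=0x43007 [P=1 RW=1 US=1 PS=0]
  L1: frame=0x43 idx=1 entry=0x47007 [P=1 RW=1 US=1 PS=0]
  L2: frame=0x47 idx=14 entry=0x4B007 [P=1 RW=1 US=1 PS=0]
  L3: frame=0x4B idx=14 entry=0x4D007 [P=1 RW=1 US=1 PS=0]
  → PA=0x4D17A  (4 entries read)
#2 VA=0xA80812110F1 (w,user):
  L0: frame=0x34 idx=21 entry=0x4E007 [P=1 RW=1 US=1 PS=0]
  L1: frame=0x4E idx=2 entry=0x52007 [P=1 RW=1 US=1 PS=0]
  L2: frame=0x52 idx=9 entry=0x53007 [P=1 RW=1 US=1 PS=0]
  L3: frame=0x53 idx=17 entry=0x57005 [P=1 RW=0 US=1 PS=0]
  ✗ PROTECTION_VIOLATION  [4 reads]

TLB: [["0x404C0219", "0x42"], ["0x41C0E", "0x4D"]]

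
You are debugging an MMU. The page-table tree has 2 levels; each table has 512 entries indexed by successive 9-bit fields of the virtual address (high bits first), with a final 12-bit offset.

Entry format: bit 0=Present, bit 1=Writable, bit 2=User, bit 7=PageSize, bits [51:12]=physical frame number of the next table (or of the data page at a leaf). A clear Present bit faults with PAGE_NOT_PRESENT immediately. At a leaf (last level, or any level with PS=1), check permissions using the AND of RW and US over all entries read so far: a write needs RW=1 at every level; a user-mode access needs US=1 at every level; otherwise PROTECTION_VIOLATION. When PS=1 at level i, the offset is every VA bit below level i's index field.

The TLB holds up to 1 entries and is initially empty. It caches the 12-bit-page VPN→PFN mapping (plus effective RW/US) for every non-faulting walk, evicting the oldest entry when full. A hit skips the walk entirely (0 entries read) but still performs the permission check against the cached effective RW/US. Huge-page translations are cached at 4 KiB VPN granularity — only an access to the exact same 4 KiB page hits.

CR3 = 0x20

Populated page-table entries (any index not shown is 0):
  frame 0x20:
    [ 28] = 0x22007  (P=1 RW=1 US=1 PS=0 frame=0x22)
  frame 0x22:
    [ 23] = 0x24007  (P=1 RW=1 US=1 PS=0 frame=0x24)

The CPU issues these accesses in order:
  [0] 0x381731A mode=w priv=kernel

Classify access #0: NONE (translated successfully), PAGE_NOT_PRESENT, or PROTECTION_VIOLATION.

Per-access translation:
#0 VA=0x381731A (w,kernel):
  L0 @0x20[28] → 0x22007  P=1,RW=1,US=1,PS=0
  L1 @0x22[23] → 0x24007  P=1,RW=1,US=1,PS=0
  → PA=0x2431A  (2 entries read)

Access #0 fault: NONE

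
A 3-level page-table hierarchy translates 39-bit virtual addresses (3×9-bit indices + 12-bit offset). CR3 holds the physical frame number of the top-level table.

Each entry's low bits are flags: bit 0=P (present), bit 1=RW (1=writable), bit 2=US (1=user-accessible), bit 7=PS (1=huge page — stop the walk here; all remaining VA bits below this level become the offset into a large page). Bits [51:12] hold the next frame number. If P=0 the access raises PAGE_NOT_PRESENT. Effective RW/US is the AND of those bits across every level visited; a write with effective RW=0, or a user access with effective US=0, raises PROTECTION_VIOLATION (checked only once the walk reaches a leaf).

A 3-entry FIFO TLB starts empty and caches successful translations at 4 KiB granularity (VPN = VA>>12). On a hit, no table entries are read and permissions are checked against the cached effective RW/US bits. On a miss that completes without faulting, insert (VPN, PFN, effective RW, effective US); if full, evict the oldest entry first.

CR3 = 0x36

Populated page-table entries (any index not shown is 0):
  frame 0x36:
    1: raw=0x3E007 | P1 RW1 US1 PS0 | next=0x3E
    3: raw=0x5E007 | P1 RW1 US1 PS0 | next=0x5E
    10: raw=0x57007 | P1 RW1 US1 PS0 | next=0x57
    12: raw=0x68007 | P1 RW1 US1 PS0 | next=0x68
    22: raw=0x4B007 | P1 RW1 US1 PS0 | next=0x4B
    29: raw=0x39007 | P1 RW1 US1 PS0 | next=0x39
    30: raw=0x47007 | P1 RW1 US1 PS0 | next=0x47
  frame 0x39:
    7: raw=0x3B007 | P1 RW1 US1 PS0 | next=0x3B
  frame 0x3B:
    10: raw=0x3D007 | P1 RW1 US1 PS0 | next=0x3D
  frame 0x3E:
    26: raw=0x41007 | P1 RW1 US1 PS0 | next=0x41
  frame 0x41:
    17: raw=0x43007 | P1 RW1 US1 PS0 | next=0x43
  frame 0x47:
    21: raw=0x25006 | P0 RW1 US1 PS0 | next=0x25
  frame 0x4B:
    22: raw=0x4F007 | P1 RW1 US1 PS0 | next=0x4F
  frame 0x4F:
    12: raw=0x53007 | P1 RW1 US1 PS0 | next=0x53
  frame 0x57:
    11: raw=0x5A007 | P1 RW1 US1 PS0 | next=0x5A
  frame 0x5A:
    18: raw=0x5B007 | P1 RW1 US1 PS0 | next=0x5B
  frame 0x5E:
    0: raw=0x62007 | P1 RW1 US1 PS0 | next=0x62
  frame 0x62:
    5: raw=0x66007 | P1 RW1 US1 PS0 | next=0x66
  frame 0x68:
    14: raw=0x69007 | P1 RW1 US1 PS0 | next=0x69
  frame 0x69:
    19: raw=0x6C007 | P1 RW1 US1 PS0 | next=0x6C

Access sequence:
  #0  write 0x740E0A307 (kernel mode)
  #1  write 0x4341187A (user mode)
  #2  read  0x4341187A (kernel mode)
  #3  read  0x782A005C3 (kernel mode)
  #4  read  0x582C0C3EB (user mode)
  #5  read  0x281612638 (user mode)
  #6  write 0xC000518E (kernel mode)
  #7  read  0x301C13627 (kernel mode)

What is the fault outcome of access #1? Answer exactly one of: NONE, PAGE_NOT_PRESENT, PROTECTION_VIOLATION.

Trace:
#0 VA=0x740E0A307 (w,kernel):
  L0 @0x36[29] → 0x39007  P=1,RW=1,US=1,PS=0
  L1 @0x39[7] → 0x3B007  P=1,RW=1,US=1,PS=0
  L2 @0x3B[10] → 0x3D007  P=1,RW=1,US=1,PS=0
  → PA=0x3D307  (3 entries read)
#1 VA=0x4341187A (w,user):
  L0 @0x36[1] → 0x3E007  P=1,RW=1,US=1,PS=0
  L1 @0x3E[26] → 0x41007  P=1,RW=1,US=1,PS=0
  L2 @0x41[17] → 0x43007  P=1,RW=1,US=1,PS=0
  → PA=0x4387A  (3 entries read)
#2 VA=0x4341187A (r,kernel):
  TLB hit vpn=0x43411 → PA=0x4387A
#3 VA=0x782A005C3 (r,kernel):
  L0 @0x36[30] → 0x47007  P=1,RW=1,US=1,PS=0
  L1 @0x47[21] → 0x25006  P=0,RW=1,US=1,PS=0
  → PAGE_NOT_PRESENT  (2 entries read)
#4 VA=0x582C0C3EB (r,user):
  L0 @0x36[22] → 0x4B007  P=1,RW=1,US=1,PS=0
  L1 @0x4B[22] → 0x4F007  P=1,RW=1,US=1,PS=0
  L2 @0x4F[12] → 0x53007  P=1,RW=1,US=1,PS=0
  → PA=0x533EB  (3 entries read)
#5 VA=0x281612638 (r,user):
  L0 @0x36[10] → 0x57007  P=1,RW=1,US=1,PS=0
  L1 @0x57[11] → 0x5A007  P=1,RW=1,US=1,PS=0
  L2 @0x5A[18] → 0x5B007  P=1,RW=1,US=1,PS=0
  → PA=0x5B638  (3 entries read)
#6 VA=0xC000518E (w,kernel):
  L0 @0x36[3] → 0x5E007  P=1,RW=1,US=1,PS=0
  L1 @0x5E[0] → 0x62007  P=1,RW=1,US=1,PS=0
  L2 @0x62[5] → 0x66007  P=1,RW=1,US=1,PS=0
  → PA=0x6618E  (3 entries read)
#7 VA=0x301C13627 (r,kernel):
  L0 @0x36[12] → 0x68007  P=1,RW=1,US=1,PS=0
  L1 @0x68[14] → 0x69007  P=1,RW=1,US=1,PS=0
  L2 @0x69[19] → 0x6C007  P=1,RW=1,US=1,PS=0
  → PA=0x6C627  (3 entries read)

Access #1 fault: NONE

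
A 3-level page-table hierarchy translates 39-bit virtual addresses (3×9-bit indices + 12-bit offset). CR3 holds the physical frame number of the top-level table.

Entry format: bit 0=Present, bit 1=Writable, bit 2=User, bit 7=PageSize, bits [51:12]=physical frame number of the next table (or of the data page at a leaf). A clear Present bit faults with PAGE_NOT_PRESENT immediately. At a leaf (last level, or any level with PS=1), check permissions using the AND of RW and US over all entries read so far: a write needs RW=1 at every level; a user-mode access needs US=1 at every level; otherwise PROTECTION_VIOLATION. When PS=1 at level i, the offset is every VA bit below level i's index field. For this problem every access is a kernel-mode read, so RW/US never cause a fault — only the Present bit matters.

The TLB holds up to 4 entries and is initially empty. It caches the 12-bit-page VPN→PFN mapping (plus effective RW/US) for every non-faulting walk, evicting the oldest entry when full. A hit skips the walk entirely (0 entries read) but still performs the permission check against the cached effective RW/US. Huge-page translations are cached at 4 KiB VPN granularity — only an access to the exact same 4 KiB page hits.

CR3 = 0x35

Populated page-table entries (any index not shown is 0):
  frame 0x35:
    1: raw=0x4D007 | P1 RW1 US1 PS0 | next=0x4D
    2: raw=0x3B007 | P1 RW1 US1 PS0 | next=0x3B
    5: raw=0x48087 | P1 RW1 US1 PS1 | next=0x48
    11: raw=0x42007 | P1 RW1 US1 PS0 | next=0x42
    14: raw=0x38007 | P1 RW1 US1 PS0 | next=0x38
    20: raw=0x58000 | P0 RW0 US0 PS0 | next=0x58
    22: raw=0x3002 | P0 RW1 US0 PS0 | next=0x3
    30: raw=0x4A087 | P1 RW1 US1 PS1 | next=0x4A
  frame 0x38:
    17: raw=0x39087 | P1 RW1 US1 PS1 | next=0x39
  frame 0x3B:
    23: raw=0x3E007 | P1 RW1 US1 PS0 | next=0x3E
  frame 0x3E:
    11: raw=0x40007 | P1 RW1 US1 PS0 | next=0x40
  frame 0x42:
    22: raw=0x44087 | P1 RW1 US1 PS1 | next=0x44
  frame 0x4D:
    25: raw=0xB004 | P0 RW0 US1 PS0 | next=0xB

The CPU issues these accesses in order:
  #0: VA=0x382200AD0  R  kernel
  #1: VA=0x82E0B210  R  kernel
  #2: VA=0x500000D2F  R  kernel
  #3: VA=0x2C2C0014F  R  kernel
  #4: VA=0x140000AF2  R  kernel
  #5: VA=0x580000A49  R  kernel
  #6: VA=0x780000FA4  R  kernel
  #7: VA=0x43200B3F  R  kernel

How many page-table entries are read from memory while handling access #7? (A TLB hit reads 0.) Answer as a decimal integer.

Walk each access:
#0 VA=0x382200AD0 (r,kernel):
  lvl0: tbl 0x35, slot 14 ⇒ 0x38007 (P1/RW1/US1/PS0)
  lvl1: tbl 0x38, slot 17 ⇒ 0x39087 (P1/RW1/US1/PS1)
  ⇒ phys 0x39AD0 (huge @L1)  [2 reads]
#1 VA=0x82E0B210 (r,kernel):
  lvl0: tbl 0x35, slot 2 ⇒ 0x3B007 (P1/RW1/US1/PS0)
  lvl1: tbl 0x3B, slot 23 ⇒ 0x3E007 (P1/RW1/US1/PS0)
  lvl2: tbl 0x3E, slot 11 ⇒ 0x40007 (P1/RW1/US1/PS0)
  ⇒ phys 0x40210  [3 reads]
#2 VA=0x500000D2F (r,kernel):
  lvl0: tbl 0x35, slot 20 ⇒ 0x58000 (P0/RW0/US0/PS0)
  ✗ PAGE_NOT_PRESENT  [1 reads]
#3 VA=0x2C2C0014F (r,kernel):
  lvl0: tbl 0x35, slot 11 ⇒ 0x42007 (P1/RW1/US1/PS0)
  lvl1: tbl 0x42, slot 22 ⇒ 0x44087 (P1/RW1/US1/PS1)
  ⇒ phys 0x4414F (huge @L1)  [2 reads]
#4 VA=0x140000AF2 (r,kernel):
  lvl0: tbl 0x35, slot 5 ⇒ 0x48087 (P1/RW1/US1/PS1)
  ⇒ phys 0x48AF2 (huge @L0)  [1 reads]
#5 VA=0x580000A49 (r,kernel):
  lvl0: tbl 0x35, slot 22 ⇒ 0x3002 (P0/RW1/US0/PS0)
  ✗ PAGE_NOT_PRESENT  [1 reads]
#6 VA=0x780000FA4 (r,kernel):
  lvl0: tbl 0x35, slot 30 ⇒ 0x4A087 (P1/RW1/US1/PS1)
  ⇒ phys 0x4AFA4 (huge @L0)  [1 reads]
#7 VA=0x43200B3F (r,kernel):
  lvl0: tbl 0x35, slot 1 ⇒ 0x4D007 (P1/RW1/US1/PS0)
  lvl1: tbl 0x4D, slot 25 ⇒ 0xB004 (P0/RW0/US1/PS0)
  ✗ PAGE_NOT_PRESENT  [2 reads]

Entries read for #7: 2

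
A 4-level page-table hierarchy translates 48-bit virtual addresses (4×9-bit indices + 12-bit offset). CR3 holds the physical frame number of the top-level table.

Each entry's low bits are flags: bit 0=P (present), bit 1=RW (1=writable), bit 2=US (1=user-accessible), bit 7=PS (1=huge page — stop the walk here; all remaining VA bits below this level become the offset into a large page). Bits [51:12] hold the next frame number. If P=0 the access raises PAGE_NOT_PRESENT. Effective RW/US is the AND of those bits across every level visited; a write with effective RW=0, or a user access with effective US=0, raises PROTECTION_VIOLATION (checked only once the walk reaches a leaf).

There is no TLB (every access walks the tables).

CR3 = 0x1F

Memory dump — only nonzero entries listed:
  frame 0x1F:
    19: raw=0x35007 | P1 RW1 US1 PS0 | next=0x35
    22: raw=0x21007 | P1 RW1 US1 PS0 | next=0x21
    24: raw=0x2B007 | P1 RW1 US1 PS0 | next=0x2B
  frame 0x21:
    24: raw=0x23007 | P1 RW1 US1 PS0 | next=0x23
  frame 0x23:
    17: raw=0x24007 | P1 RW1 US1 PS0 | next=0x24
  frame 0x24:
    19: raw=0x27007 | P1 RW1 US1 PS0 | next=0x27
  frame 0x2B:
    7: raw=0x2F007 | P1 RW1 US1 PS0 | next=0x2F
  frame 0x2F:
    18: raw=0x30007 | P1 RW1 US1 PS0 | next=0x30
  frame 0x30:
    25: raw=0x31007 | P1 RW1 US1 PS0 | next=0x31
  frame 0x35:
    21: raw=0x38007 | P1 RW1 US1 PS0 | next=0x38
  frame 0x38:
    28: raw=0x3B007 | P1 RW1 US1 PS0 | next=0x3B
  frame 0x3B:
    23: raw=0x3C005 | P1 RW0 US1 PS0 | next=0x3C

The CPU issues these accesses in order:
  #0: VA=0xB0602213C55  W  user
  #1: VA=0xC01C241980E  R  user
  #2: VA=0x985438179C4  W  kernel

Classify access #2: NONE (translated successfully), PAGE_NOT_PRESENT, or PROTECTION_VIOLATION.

Per-access translation:
#0 VA=0xB0602213C55 (w,user):
  L0: frame=0x1F idx=22 entry=0x21007 [P=1 RW=1 US=1 PS=0]
  L1: frame=0x21 idx=24 entry=0x23007 [P=1 RW=1 US=1 PS=0]
  L2: frame=0x23 idx=17 entry=0x24007 [P=1 RW=1 US=1 PS=0]
  L3: frame=0x24 idx=19 entry=0x27007 [P=1 RW=1 US=1 PS=0]
  → PA=0x27C55  (4 entries read)
#1 VA=0xC01C241980E (r,user):
  L0: frame=0x1F idx=24 entry=0x2B007 [P=1 RW=1 US=1 PS=0]
  L1: frame=0x2B idx=7 entry=0x2F007 [P=1 RW=1 US=1 PS=0]
  L2: frame=0x2F idx=18 entry=0x30007 [P=1 RW=1 US=1 PS=0]
  L3: frame=0x30 idx=25 entry=0x31007 [P=1 RW=1 US=1 PS=0]
  → PA=0x3180E  (4 entries read)
#2 VA=0x985438179C4 (w,kernel):
  L0: frame=0x1F idx=19 entry=0x35007 [P=1 RW=1 US=1 PS=0]
  L1: frame=0x35 idx=21 entry=0x38007 [P=1 RW=1 US=1 PS=0]
  L2: frame=0x38 idx=28 entry=0x3B007 [P=1 RW=1 US=1 PS=0]
  L3: frame=0x3B idx=23 entry=0x3C005 [P=1 RW=0 US=1 PS=0]
  → PROTECTION_VIOLATION  (4 entries read)

Access #2 fault: PROTECTION_VIOLATION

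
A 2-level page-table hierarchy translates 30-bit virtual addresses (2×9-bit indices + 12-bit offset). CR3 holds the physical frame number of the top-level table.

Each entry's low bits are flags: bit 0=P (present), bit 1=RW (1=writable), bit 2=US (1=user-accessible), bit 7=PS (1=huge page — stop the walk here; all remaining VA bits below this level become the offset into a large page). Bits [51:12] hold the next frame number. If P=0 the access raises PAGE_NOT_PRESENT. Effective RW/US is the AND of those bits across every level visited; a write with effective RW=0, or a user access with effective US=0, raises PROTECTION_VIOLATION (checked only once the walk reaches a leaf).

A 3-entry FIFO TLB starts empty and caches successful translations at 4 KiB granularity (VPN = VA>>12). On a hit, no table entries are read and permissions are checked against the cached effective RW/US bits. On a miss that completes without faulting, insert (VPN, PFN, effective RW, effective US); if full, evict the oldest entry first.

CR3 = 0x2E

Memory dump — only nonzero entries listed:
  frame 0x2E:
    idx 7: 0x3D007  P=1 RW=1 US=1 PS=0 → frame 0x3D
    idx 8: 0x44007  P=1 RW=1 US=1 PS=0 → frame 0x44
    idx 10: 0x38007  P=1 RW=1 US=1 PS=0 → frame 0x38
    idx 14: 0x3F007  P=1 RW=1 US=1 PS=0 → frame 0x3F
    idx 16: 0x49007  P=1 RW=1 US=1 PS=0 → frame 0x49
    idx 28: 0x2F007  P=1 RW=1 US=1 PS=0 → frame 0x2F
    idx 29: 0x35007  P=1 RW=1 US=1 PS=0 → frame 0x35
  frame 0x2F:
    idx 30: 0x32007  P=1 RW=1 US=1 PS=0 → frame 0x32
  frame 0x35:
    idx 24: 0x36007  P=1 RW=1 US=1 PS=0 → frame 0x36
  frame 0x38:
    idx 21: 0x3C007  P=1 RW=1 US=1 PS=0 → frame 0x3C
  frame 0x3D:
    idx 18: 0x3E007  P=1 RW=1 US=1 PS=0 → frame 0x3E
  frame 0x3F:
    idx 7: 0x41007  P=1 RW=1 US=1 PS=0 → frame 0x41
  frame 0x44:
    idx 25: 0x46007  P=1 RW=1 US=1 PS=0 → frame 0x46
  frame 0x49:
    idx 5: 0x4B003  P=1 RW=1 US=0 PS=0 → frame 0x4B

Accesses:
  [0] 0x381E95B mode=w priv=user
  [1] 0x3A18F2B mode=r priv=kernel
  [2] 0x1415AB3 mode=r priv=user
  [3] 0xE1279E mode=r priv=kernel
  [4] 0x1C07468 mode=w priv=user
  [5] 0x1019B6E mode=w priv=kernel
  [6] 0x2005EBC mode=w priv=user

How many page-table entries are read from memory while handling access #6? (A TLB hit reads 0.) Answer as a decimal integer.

Walk each access:
#0 VA=0x381E95B (w,user):
  [0] read 0x2E idx=28: raw=0x2F007 flags P=1 W=1 U=1 S=0
  [1] read 0x2F idx=30: raw=0x32007 flags P=1 W=1 U=1 S=0
  → PA=0x3295B  (2 entries read)
#1 VA=0x3A18F2B (r,kernel):
  [0] read 0x2E idx=29: raw=0x35007 flags P=1 W=1 U=1 S=0
  [1] read 0x35 idx=24: raw=0x36007 flags P=1 W=1 U=1 S=0
  → PA=0x36F2B  (2 entries read)
#2 VA=0x1415AB3 (r,user):
  [0] read 0x2E idx=10: raw=0x38007 flags P=1 W=1 U=1 S=0
  [1] read 0x38 idx=21: raw=0x3C007 flags P=1 W=1 U=1 S=0
  → PA=0x3CAB3  (2 entries read)
#3 VA=0xE1279E (r,kernel):
  [0] read 0x2E idx=7: raw=0x3D007 flags P=1 W=1 U=1 S=0
  [1] read 0x3D idx=18: raw=0x3E007 flags P=1 W=1 U=1 S=0
  → PA=0x3E79E  (2 entries read)
#4 VA=0x1C07468 (w,user):
  [0] read 0x2E idx=14: raw=0x3F007 flags P=1 W=1 U=1 S=0
  [1] read 0x3F idx=7: raw=0x41007 flags P=1 W=1 U=1 S=0
  → PA=0x41468  (2 entries read)
#5 VA=0x1019B6E (w,kernel):
  [0] read 0x2E idx=8: raw=0x44007 flags P=1 W=1 U=1 S=0
  [1] read 0x44 idx=25: raw=0x46007 flags P=1 W=1 U=1 S=0
  → PA=0x46B6E  (2 entries read)
#6 VA=0x2005EBC (w,user):
  [0] read 0x2E idx=16: raw=0x49007 flags P=1 W=1 U=1 S=0
  [1] read 0x49 idx=5: raw=0x4B003 flags P=1 W=1 U=0 S=0
  ⇒ fault: PROTECTION_VIOLATION  — 2 lookups

Entries read for #6: 2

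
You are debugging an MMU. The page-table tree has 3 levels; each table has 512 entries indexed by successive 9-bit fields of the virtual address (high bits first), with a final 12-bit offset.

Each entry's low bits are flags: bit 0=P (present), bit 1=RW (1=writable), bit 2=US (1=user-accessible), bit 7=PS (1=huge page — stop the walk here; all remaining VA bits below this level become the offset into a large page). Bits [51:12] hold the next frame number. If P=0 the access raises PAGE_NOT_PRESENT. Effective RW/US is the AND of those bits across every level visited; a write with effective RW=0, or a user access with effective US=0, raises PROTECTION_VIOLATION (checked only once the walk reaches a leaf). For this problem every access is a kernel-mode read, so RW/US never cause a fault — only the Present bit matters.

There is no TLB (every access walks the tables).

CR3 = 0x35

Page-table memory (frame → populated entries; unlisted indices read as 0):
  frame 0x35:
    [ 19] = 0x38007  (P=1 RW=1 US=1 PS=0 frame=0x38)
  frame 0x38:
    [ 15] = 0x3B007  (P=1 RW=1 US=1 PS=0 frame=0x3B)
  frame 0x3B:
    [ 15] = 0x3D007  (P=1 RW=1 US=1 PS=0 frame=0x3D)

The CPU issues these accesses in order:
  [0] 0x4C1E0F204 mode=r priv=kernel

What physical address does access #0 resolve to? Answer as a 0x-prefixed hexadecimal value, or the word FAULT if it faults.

Trace:
#0 VA=0x4C1E0F204 (r,kernel):
  lvl0: tbl 0x35, slot 19 ⇒ 0x38007 (P1/RW1/US1/PS0)
  lvl1: tbl 0x38, slot 15 ⇒ 0x3B007 (P1/RW1/US1/PS0)
  lvl2: tbl 0x3B, slot 15 ⇒ 0x3D007 (P1/RW1/US1/PS0)
  ✓ 0x3D204  — 3 lookups

Access #0 PA: 0x3D204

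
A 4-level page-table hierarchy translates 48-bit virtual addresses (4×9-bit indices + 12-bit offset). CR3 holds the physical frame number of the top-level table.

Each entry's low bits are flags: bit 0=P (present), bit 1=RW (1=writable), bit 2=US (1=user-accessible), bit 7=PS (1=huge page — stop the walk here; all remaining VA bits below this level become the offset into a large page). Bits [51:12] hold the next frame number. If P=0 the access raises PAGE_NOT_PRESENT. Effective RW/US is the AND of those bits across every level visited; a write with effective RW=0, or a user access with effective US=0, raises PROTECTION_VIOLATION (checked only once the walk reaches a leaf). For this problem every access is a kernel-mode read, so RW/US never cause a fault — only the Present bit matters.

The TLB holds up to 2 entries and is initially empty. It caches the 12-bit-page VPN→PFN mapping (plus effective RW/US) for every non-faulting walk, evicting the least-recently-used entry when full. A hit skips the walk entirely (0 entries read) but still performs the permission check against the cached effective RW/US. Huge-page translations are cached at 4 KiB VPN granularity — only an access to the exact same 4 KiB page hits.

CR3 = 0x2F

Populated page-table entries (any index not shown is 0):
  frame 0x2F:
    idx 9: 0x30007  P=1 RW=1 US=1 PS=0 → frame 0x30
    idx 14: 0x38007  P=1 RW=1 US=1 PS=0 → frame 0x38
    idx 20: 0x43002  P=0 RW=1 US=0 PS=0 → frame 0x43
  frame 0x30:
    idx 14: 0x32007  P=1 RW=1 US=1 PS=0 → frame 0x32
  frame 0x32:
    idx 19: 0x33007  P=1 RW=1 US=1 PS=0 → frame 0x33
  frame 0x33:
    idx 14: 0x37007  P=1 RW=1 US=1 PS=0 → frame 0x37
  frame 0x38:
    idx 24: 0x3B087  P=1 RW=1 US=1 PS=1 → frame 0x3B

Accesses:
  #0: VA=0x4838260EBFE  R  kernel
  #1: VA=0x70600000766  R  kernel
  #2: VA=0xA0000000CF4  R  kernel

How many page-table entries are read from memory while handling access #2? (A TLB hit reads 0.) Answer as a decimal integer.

Per-access translation:
#0 VA=0x4838260EBFE (r,kernel):
  lvl0: tbl 0x2F, slot 9 ⇒ 0x30007 (P1/RW1/US1/PS0)
  lvl1: tbl 0x30, slot 14 ⇒ 0x32007 (P1/RW1/US1/PS0)
  lvl2: tbl 0x32, slot 19 ⇒ 0x33007 (P1/RW1/US1/PS0)
  lvl3: tbl 0x33, slot 14 ⇒ 0x37007 (P1/RW1/US1/PS0)
  → PA=0x37BFE  (4 entries read)
#1 VA=0x70600000766 (r,kernel):
  lvl0: tbl 0x2F, slot 14 ⇒ 0x38007 (P1/RW1/US1/PS0)
  lvl1: tbl 0x38, slot 24 ⇒ 0x3B087 (P1/RW1/US1/PS1)
  → PA=0x3B766 (huge @L1)  (2 entries read)
#2 VA=0xA0000000CF4 (r,kernel):
  lvl0: tbl 0x2F, slot 20 ⇒ 0x43002 (P0/RW1/US0/PS0)
  ✗ PAGE_NOT_PRESENT  [1 reads]

Entries read for #2: 1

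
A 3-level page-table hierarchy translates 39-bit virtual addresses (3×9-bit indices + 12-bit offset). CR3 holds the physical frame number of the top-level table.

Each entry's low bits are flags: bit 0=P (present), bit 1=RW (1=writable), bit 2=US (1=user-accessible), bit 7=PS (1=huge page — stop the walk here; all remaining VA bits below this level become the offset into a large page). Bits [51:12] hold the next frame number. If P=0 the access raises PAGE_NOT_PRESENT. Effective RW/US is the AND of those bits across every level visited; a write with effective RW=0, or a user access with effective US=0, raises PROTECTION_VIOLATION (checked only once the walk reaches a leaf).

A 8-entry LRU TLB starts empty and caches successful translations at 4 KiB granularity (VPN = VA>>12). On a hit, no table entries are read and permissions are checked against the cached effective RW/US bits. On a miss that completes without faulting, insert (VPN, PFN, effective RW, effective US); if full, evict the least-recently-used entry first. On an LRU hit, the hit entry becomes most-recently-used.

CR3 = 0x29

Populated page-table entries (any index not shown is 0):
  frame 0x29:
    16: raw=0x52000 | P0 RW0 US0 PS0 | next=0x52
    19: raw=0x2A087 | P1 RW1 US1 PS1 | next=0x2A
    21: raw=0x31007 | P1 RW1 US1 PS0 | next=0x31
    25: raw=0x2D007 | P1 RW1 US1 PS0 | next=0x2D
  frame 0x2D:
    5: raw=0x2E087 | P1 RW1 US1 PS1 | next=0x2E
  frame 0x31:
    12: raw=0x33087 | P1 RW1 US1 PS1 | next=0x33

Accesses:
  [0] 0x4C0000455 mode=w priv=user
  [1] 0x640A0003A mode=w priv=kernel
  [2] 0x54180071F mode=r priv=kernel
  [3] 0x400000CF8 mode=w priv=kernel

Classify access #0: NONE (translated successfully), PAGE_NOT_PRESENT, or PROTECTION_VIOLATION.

Trace:
#0 VA=0x4C0000455 (w,user):
  lvl0: tbl 0x29, slot 19 ⇒ 0x2A087 (P1/RW1/US1/PS1)
  ⇒ phys 0x2A455 (huge @L0)  [1 reads]
#1 VA=0x640A0003A (w,kernel):
  lvl0: tbl 0x29, slot 25 ⇒ 0x2D007 (P1/RW1/US1/PS0)
  lvl1: tbl 0x2D, slot 5 ⇒ 0x2E087 (P1/RW1/US1/PS1)
  ⇒ phys 0x2E03A (huge @L1)  [2 reads]
#2 VA=0x54180071F (r,kernel):
  lvl0: tbl 0x29, slot 21 ⇒ 0x31007 (P1/RW1/US1/PS0)
  lvl1: tbl 0x31, slot 12 ⇒ 0x33087 (P1/RW1/US1/PS1)
  ⇒ phys 0x3371F (huge @L1)  [2 reads]
#3 VA=0x400000CF8 (w,kernel):
  lvl0: tbl 0x29, slot 16 ⇒ 0x52000 (P0/RW0/US0/PS0)
  → PAGE_NOT_PRESENT  (1 entries read)

Access #0 fault: NONE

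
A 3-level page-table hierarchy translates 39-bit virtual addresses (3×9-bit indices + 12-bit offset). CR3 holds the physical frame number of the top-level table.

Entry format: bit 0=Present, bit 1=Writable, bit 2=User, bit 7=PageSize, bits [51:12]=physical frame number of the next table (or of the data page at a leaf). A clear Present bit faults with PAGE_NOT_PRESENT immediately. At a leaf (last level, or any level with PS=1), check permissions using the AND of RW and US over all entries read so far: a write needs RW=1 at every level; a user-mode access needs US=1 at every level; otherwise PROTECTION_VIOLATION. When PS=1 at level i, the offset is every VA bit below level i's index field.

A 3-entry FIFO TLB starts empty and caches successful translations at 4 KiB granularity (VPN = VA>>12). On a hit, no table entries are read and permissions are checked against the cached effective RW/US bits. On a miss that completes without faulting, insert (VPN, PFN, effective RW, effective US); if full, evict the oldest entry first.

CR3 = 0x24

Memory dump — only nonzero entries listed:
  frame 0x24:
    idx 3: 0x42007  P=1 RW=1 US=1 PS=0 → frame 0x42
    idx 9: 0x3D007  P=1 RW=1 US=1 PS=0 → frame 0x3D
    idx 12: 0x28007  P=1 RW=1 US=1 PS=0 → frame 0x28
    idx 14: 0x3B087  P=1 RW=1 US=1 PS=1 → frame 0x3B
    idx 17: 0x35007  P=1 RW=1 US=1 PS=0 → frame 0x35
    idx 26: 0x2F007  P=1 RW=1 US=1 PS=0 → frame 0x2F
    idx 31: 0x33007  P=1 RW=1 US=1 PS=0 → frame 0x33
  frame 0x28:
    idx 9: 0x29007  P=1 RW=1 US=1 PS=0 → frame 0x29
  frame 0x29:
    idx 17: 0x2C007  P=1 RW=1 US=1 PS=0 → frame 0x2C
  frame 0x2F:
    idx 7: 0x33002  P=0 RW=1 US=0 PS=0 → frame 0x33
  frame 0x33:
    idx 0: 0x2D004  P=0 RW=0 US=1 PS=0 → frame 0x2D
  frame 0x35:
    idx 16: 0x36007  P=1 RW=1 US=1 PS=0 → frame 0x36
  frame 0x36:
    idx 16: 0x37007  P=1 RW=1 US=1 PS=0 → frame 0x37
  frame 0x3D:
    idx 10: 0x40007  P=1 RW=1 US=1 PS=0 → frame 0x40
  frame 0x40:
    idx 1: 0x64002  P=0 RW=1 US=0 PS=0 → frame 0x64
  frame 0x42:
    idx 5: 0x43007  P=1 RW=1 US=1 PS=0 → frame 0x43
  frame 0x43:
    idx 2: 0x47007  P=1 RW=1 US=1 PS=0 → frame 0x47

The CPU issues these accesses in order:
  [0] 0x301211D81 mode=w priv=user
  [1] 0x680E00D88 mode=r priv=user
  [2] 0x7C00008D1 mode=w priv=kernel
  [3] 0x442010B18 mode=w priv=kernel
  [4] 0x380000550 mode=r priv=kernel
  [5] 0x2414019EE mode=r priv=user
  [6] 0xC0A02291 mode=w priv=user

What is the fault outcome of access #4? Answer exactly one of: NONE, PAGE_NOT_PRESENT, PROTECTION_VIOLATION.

Trace:
#0 VA=0x301211D81 (w,user):
  [0] read 0x24 idx=12: raw=0x28007 flags P=1 W=1 U=1 S=0
  [1] read 0x28 idx=9: raw=0x29007 flags P=1 W=1 U=1 S=0
  [2] read 0x29 idx=17: raw=0x2C007 flags P=1 W=1 U=1 S=0
  ✓ 0x2CD81  — 3 lookups
#1 VA=0x680E00D88 (r,user):
  [0] read 0x24 idx=26: raw=0x2F007 flags P=1 W=1 U=1 S=0
  [1] read 0x2F idx=7: raw=0x33002 flags P=0 W=1 U=0 S=0
  → PAGE_NOT_PRESENT  (2 entries read)
#2 VA=0x7C00008D1 (w,kernel):
  [0] read 0x24 idx=31: raw=0x33007 flags P=1 W=1 U=1 S=0
  [1] read 0x33 idx=0: raw=0x2D004 flags P=0 W=0 U=1 S=0
  → PAGE_NOT_PRESENT  (2 entries read)
#3 VA=0x442010B18 (w,kernel):
  [0] read 0x24 idx=17: raw=0x35007 flags P=1 W=1 U=1 S=0
  [1] read 0x35 idx=16: raw=0x36007 flags P=1 W=1 U=1 S=0
  [2] read 0x36 idx=16: raw=0x37007 flags P=1 W=1 U=1 S=0
  ✓ 0x37B18  — 3 lookups
#4 VA=0x380000550 (r,kernel):
  [0] read 0x24 idx=14: raw=0x3B087 flags P=1 W=1 U=1 S=1
  ✓ 0x3B550 (huge @L0)  — 1 lookups
#5 VA=0x2414019EE (r,user):
  [0] read 0x24 idx=9: raw=0x3D007 flags P=1 W=1 U=1 S=0
  [1] read 0x3D idx=10: raw=0x40007 flags P=1 W=1 U=1 S=0
  [2] read 0x40 idx=1: raw=0x64002 flags P=0 W=1 U=0 S=0
  → PAGE_NOT_PRESENT  (3 entries read)
#6 VA=0xC0A02291 (w,user):
  [0] read 0x24 idx=3: raw=0x42007 flags P=1 W=1 U=1 S=0
  [1] read 0x42 idx=5: raw=0x43007 flags P=1 W=1 U=1 S=0
  [2] read 0x43 idx=2: raw=0x47007 flags P=1 W=1 U=1 S=0
  ✓ 0x47291  — 3 lookups

Access #4 fault: NONE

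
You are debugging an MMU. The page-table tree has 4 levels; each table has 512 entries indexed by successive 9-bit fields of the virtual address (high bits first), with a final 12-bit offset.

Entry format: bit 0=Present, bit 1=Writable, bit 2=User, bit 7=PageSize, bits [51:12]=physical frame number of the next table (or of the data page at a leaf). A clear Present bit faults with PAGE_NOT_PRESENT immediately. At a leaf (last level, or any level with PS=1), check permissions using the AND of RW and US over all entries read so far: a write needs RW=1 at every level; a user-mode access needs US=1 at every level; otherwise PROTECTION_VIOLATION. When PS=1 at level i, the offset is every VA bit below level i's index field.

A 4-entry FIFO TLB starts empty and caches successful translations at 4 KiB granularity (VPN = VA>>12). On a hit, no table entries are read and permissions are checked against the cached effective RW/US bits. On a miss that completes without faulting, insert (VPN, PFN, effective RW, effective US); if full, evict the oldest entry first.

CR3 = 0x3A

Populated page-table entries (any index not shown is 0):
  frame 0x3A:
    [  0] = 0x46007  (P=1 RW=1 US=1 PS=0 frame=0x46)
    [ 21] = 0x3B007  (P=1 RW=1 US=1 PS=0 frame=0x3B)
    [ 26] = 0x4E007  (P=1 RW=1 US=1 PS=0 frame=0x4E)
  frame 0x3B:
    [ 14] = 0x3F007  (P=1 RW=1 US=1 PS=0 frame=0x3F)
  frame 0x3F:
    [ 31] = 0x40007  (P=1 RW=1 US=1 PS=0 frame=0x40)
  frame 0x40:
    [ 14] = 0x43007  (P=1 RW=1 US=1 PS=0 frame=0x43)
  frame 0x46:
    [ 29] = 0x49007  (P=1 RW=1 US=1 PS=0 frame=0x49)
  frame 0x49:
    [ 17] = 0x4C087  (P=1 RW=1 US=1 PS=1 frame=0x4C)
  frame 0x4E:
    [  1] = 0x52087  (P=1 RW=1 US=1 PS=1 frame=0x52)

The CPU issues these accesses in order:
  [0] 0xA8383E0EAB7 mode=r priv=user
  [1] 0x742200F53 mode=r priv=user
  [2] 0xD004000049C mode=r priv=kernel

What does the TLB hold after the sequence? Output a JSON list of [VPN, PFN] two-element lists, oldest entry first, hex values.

Per-access translation:
#0 VA=0xA8383E0EAB7 (r,user):
  [0] read 0x3A idx=21: raw=0x3B007 flags P=1 W=1 U=1 S=0
  [1] read 0x3B idx=14: raw=0x3F007 flags P=1 W=1 U=1 S=0
  [2] read 0x3F idx=31: raw=0x40007 flags P=1 W=1 U=1 S=0
  [3] read 0x40 idx=14: raw=0x43007 flags P=1 W=1 U=1 S=0
  ⇒ phys 0x43AB7  [4 reads]
#1 VA=0x742200F53 (r,user):
  [0] read 0x3A idx=0: raw=0x46007 flags P=1 W=1 U=1 S=0
  [1] read 0x46 idx=29: raw=0x49007 flags P=1 W=1 U=1 S=0
  [2] read 0x49 idx=17: raw=0x4C087 flags P=1 W=1 U=1 S=1
  ⇒ phys 0x4CF53 (huge @L2)  [3 reads]
#2 VA=0xD004000049C (r,kernel):
  [0] read 0x3A idx=26: raw=0x4E007 flags P=1 W=1 U=1 S=0
  [1] read 0x4E idx=1: raw=0x52087 flags P=1 W=1 U=1 S=1
  ⇒ phys 0x5249C (huge @L1)  [2 reads]

TLB: [["0xA8383E0E", "0x43"], ["0x742200", "0x4C"], ["0xD0040000", "0x52"]]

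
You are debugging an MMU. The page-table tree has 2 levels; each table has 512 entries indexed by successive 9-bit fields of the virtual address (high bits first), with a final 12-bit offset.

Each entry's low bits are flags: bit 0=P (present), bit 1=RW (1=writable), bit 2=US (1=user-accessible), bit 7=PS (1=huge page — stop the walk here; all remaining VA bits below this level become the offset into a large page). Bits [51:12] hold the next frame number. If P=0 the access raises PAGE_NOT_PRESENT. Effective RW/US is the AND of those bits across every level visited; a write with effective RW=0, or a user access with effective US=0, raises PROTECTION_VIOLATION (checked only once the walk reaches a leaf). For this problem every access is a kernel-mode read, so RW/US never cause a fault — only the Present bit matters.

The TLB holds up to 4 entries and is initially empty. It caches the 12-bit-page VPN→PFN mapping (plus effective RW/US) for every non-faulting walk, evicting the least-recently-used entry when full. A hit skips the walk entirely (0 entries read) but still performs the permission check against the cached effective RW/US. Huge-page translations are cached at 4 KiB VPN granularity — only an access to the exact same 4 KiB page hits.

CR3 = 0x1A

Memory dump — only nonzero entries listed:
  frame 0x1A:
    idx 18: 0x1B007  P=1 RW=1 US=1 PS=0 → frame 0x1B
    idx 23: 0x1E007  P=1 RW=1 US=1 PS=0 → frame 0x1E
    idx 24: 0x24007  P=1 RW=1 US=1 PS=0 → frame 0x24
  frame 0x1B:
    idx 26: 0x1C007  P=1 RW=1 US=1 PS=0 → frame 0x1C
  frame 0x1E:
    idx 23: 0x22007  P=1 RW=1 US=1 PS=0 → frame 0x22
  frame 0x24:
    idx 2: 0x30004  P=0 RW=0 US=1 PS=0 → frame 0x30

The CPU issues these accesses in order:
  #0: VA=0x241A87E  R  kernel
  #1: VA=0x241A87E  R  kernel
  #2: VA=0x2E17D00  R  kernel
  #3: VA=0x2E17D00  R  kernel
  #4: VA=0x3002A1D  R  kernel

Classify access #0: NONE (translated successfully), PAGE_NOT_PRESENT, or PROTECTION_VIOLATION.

Per-access translation:
#0 VA=0x241A87E (r,kernel):
  L0: frame=0x1A idx=18 entry=0x1B007 [P=1 RW=1 US=1 PS=0]
  L1: frame=0x1B idx=26 entry=0x1C007 [P=1 RW=1 US=1 PS=0]
  → PA=0x1C87E  (2 entries read)
#1 VA=0x241A87E (r,kernel):
  TLB hit vpn=0x241A → PA=0x1C87E
#2 VA=0x2E17D00 (r,kernel):
  L0: frame=0x1A idx=23 entry=0x1E007 [P=1 RW=1 US=1 PS=0]
  L1: frame=0x1E idx=23 entry=0x22007 [P=1 RW=1 US=1 PS=0]
  → PA=0x22D00  (2 entries read)
#3 VA=0x2E17D00 (r,kernel):
  TLB hit vpn=0x2E17 → PA=0x22D00
#4 VA=0x3002A1D (r,kernel):
  L0: frame=0x1A idx=24 entry=0x24007 [P=1 RW=1 US=1 PS=0]
  L1: frame=0x24 idx=2 entry=0x30004 [P=0 RW=0 US=1 PS=0]
  ✗ PAGE_NOT_PRESENT  [2 reads]

Access #0 fault: NONE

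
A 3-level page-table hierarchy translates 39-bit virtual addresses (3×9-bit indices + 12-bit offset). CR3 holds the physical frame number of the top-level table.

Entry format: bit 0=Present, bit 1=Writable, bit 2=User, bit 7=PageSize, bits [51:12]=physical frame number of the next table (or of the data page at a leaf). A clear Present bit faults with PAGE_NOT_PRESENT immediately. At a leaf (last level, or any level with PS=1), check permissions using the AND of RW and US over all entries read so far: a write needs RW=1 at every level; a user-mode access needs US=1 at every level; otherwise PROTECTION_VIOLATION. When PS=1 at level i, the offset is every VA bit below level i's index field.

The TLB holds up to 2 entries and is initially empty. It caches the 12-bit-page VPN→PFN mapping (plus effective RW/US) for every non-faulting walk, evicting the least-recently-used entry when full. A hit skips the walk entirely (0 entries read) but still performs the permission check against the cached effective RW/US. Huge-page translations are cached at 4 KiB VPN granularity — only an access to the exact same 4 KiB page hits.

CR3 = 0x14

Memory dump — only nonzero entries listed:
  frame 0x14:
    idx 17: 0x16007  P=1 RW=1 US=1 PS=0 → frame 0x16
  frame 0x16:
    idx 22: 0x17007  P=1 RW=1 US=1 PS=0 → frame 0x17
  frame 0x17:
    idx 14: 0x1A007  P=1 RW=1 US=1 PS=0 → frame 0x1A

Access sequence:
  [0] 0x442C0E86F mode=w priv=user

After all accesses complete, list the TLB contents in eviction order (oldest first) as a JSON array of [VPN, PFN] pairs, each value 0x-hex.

Walk each access:
#0 VA=0x442C0E86F (w,user):
  L0 @0x14[17] → 0x16007  P=1,RW=1,US=1,PS=0
  L1 @0x16[22] → 0x17007  P=1,RW=1,US=1,PS=0
  L2 @0x17[14] → 0x1A007  P=1,RW=1,US=1,PS=0
  → PA=0x1A86F  (3 entries read)

TLB: [["0x442C0E", "0x1A"]]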